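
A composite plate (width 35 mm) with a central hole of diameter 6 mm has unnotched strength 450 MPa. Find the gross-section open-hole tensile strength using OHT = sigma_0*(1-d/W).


OHT = sigma_0*(1-d/W) = 450*(1-6/35) = 372.9 MPa

372.9 MPa


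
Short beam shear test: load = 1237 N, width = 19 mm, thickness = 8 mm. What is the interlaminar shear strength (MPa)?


ILSS = 3F/(4bh) = 3*1237/(4*19*8) = 6.1 MPa

6.1 MPa


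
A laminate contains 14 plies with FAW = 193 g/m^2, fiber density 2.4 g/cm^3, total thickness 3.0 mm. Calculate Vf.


Vf = n * FAW / (rho_f * h * 1000) = 14 * 193 / (2.4 * 3.0 * 1000) = 0.3753

0.3753


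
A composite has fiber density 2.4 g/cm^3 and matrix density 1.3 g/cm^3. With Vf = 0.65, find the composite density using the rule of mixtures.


rho_c = rho_f*Vf + rho_m*(1-Vf) = 2.4*0.65 + 1.3*0.35 = 2.015 g/cm^3

2.015 g/cm^3


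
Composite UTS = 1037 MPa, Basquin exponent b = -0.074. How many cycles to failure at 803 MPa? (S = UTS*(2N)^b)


N = 0.5 * (S/UTS)^(1/b) = 0.5 * (803/1037)^(1/-0.074) = 15.8425 cycles

15.8425 cycles


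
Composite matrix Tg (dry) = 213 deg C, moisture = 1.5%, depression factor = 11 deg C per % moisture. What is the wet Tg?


Tg_wet = Tg_dry - k*moisture = 213 - 11*1.5 = 196.5 deg C

196.5 deg C


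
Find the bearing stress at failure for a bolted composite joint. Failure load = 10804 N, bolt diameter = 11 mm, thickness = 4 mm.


sigma_br = F/(d*h) = 10804/(11*4) = 245.5 MPa

245.5 MPa


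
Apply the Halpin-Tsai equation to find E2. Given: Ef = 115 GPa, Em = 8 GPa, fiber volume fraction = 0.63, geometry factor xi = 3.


eta = (Ef/Em - 1)/(Ef/Em + xi) = (14.375 - 1)/(14.375 + 3) = 0.7698
E2 = Em*(1+xi*eta*Vf)/(1-eta*Vf) = 38.13 GPa

38.13 GPa


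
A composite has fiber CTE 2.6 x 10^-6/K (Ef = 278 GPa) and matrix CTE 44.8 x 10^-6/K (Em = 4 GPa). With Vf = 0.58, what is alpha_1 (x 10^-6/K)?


E1 = Ef*Vf + Em*(1-Vf) = 162.92
alpha_1 = (alpha_f*Ef*Vf + alpha_m*Em*(1-Vf))/E1 = 3.04 x 10^-6/K

3.04 x 10^-6/K


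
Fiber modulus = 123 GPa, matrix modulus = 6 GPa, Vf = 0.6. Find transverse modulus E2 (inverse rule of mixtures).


1/E2 = Vf/Ef + (1-Vf)/Em = 0.6/123 + 0.4/6
E2 = 13.98 GPa

13.98 GPa


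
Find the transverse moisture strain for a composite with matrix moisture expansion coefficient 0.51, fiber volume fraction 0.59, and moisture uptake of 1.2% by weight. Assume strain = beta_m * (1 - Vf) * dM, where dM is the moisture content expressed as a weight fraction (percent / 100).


dM = 1.2/100 = 0.012
strain = beta_m * (1-Vf) * dM = 0.51 * 0.41 * 0.012 = 0.0025092

0.0025092


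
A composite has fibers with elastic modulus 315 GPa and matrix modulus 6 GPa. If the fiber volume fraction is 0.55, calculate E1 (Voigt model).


E1 = Ef*Vf + Em*(1-Vf) = 315*0.55 + 6*0.45 = 175.95 GPa

175.95 GPa


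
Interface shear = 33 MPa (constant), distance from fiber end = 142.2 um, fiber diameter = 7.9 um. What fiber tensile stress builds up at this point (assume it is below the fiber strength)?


Force balance: sigma_f * (pi*d^2/4) = tau * (pi*d) * x  ->  sigma_f = 4 * tau * x / d
sigma_f = 4 * 33 * 142.2 / 7.9 = 2376.0 MPa

2376.0 MPa


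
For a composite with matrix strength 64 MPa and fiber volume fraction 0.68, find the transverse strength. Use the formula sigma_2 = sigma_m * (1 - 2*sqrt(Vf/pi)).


factor = 1 - 2*sqrt(0.68/pi) = 0.0695
sigma_2 = 64 * 0.0695 = 4.45 MPa

4.45 MPa


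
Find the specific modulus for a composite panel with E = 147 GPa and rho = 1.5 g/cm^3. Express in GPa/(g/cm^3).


Specific stiffness = E/rho = 147/1.5 = 98.0 GPa/(g/cm^3)

98.0 GPa/(g/cm^3)


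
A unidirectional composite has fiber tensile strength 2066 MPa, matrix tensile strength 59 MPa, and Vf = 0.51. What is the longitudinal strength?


sigma_1 = sigma_f*Vf + sigma_m*(1-Vf) = 2066*0.51 + 59*0.49 = 1082.6 MPa

1082.6 MPa


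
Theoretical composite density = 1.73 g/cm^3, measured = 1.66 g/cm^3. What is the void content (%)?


Void% = (rho_theo - rho_actual)/rho_theo * 100 = (1.73 - 1.66)/1.73 * 100 = 4.05%

4.05%


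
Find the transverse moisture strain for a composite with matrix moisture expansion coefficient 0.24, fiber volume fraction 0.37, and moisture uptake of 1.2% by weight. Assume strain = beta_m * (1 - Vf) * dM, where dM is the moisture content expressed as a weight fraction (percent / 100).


dM = 1.2/100 = 0.012
strain = beta_m * (1-Vf) * dM = 0.24 * 0.63 * 0.012 = 0.0018144

0.0018144


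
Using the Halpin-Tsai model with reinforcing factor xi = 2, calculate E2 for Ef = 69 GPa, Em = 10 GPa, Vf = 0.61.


eta = (Ef/Em - 1)/(Ef/Em + xi) = (6.9 - 1)/(6.9 + 2) = 0.6629
E2 = Em*(1+xi*eta*Vf)/(1-eta*Vf) = 30.37 GPa

30.37 GPa


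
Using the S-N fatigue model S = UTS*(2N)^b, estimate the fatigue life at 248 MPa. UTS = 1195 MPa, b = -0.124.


N = 0.5 * (S/UTS)^(1/b) = 0.5 * (248/1195)^(1/-0.124) = 160826.9816 cycles

160826.9816 cycles


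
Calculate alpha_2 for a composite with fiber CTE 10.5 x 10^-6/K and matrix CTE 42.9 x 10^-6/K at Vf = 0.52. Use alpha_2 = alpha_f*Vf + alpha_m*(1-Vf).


alpha_2 = alpha_f*Vf + alpha_m*(1-Vf) = 10.5*0.52 + 42.9*0.48 = 26.1 x 10^-6/K

26.1 x 10^-6/K


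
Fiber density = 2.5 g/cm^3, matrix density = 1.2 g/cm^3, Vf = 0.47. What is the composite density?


rho_c = rho_f*Vf + rho_m*(1-Vf) = 2.5*0.47 + 1.2*0.53 = 1.811 g/cm^3

1.811 g/cm^3


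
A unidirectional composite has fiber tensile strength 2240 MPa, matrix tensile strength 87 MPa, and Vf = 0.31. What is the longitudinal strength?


sigma_1 = sigma_f*Vf + sigma_m*(1-Vf) = 2240*0.31 + 87*0.69 = 754.4 MPa

754.4 MPa


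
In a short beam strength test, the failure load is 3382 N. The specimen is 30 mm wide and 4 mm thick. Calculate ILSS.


ILSS = 3F/(4bh) = 3*3382/(4*30*4) = 21.14 MPa

21.14 MPa


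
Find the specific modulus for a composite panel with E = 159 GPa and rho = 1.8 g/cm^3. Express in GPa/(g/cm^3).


Specific stiffness = E/rho = 159/1.8 = 88.3 GPa/(g/cm^3)

88.3 GPa/(g/cm^3)


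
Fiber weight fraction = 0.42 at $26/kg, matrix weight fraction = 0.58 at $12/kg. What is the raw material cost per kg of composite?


Cost = cost_f*Wf + cost_m*Wm = 26*0.42 + 12*0.58 = $17.88/kg

$17.88/kg


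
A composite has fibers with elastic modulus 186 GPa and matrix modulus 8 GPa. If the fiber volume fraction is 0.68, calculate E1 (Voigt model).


E1 = Ef*Vf + Em*(1-Vf) = 186*0.68 + 8*0.32 = 129.04 GPa

129.04 GPa


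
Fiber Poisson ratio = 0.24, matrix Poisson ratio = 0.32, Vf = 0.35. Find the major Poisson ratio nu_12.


nu_12 = nu_f*Vf + nu_m*(1-Vf) = 0.24*0.35 + 0.32*0.65 = 0.292

0.292


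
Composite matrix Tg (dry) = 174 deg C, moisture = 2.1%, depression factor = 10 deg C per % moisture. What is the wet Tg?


Tg_wet = Tg_dry - k*moisture = 174 - 10*2.1 = 153.0 deg C

153.0 deg C


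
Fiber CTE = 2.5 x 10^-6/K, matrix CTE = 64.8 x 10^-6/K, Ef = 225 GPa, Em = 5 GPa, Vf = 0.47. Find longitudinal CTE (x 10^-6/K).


E1 = Ef*Vf + Em*(1-Vf) = 108.4
alpha_1 = (alpha_f*Ef*Vf + alpha_m*Em*(1-Vf))/E1 = 4.02 x 10^-6/K

4.02 x 10^-6/K


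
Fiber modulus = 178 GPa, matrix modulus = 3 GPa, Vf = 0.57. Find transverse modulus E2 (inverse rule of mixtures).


1/E2 = Vf/Ef + (1-Vf)/Em = 0.57/178 + 0.43/3
E2 = 6.82 GPa

6.82 GPa


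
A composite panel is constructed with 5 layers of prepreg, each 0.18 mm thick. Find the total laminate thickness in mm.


h = n * t_ply = 5 * 0.18 = 0.9 mm

0.9 mm


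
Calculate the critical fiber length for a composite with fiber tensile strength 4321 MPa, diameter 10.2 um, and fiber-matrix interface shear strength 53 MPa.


Lc = sigma_f * d / (2 * tau_i) = 4321 * 10.2 / (2 * 53) = 415.8 um

415.8 um


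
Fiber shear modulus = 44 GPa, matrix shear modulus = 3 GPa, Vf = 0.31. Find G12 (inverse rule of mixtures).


1/G12 = Vf/Gf + (1-Vf)/Gm = 0.31/44 + 0.69/3
G12 = 4.22 GPa

4.22 GPa


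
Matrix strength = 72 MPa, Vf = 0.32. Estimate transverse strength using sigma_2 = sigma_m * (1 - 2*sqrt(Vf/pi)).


factor = 1 - 2*sqrt(0.32/pi) = 0.3617
sigma_2 = 72 * 0.3617 = 26.04 MPa

26.04 MPa


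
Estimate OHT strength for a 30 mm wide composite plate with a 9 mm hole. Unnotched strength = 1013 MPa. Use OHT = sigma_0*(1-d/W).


OHT = sigma_0*(1-d/W) = 1013*(1-9/30) = 709.1 MPa

709.1 MPa


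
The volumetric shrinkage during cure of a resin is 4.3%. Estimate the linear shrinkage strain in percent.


Linear shrinkage ≈ vol_shrink/3 = 4.3/3 = 1.433%

1.433%


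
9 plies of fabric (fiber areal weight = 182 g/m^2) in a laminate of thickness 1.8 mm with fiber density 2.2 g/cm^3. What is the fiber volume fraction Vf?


Vf = n * FAW / (rho_f * h * 1000) = 9 * 182 / (2.2 * 1.8 * 1000) = 0.4136

0.4136


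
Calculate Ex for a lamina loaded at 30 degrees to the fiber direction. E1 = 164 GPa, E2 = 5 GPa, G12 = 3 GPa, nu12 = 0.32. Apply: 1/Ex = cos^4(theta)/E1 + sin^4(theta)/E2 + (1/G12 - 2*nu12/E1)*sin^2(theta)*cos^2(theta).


cos^4(30) = 0.5625, sin^4(30) = 0.0625, sin^2(30)*cos^2(30) = 0.1875
1/G12 - 2*nu12/E1 = 1/3 - 2*0.32/164 = 0.329431 GPa^-1
1/Ex = 0.5625/164 + 0.0625/5 + 0.329431*0.1875 = 0.0776982 GPa^-1
Ex = 12.87 GPa

12.87 GPa


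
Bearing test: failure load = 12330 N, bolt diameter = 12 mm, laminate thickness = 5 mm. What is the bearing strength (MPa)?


sigma_br = F/(d*h) = 12330/(12*5) = 205.5 MPa

205.5 MPa


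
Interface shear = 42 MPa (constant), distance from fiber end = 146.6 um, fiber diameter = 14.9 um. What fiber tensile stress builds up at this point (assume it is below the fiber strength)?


Force balance: sigma_f * (pi*d^2/4) = tau * (pi*d) * x  ->  sigma_f = 4 * tau * x / d
sigma_f = 4 * 42 * 146.6 / 14.9 = 1652.9 MPa

1652.9 MPa


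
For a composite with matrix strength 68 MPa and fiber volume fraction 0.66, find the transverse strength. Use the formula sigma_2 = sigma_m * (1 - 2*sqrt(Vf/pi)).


factor = 1 - 2*sqrt(0.66/pi) = 0.0833
sigma_2 = 68 * 0.0833 = 5.66 MPa

5.66 MPa


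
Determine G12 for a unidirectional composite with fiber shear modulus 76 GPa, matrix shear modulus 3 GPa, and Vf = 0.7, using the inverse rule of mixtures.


1/G12 = Vf/Gf + (1-Vf)/Gm = 0.7/76 + 0.3/3
G12 = 9.16 GPa

9.16 GPa


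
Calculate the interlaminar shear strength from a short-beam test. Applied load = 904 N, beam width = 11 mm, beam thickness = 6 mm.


ILSS = 3F/(4bh) = 3*904/(4*11*6) = 10.27 MPa

10.27 MPa


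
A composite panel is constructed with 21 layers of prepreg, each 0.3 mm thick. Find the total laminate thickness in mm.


h = n * t_ply = 21 * 0.3 = 6.3 mm

6.3 mm


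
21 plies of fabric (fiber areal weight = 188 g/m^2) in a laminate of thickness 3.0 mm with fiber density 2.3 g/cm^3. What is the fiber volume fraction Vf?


Vf = n * FAW / (rho_f * h * 1000) = 21 * 188 / (2.3 * 3.0 * 1000) = 0.5722

0.5722


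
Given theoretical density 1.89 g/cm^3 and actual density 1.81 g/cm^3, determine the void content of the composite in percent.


Void% = (rho_theo - rho_actual)/rho_theo * 100 = (1.89 - 1.81)/1.89 * 100 = 4.23%

4.23%


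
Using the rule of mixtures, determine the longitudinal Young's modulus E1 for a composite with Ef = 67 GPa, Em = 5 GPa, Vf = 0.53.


E1 = Ef*Vf + Em*(1-Vf) = 67*0.53 + 5*0.47 = 37.86 GPa

37.86 GPa


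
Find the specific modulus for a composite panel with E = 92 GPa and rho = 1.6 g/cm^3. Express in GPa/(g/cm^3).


Specific stiffness = E/rho = 92/1.6 = 57.5 GPa/(g/cm^3)

57.5 GPa/(g/cm^3)


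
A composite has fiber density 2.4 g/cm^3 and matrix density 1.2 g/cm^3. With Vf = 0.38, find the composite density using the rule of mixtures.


rho_c = rho_f*Vf + rho_m*(1-Vf) = 2.4*0.38 + 1.2*0.62 = 1.656 g/cm^3

1.656 g/cm^3


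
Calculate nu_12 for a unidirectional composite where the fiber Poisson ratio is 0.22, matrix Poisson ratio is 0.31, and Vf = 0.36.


nu_12 = nu_f*Vf + nu_m*(1-Vf) = 0.22*0.36 + 0.31*0.64 = 0.2776

0.2776


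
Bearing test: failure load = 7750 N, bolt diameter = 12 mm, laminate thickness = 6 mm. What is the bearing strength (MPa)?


sigma_br = F/(d*h) = 7750/(12*6) = 107.6 MPa

107.6 MPa


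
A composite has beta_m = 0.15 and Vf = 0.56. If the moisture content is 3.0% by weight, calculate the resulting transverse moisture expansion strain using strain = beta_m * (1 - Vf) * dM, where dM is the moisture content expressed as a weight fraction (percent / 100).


dM = 3.0/100 = 0.03
strain = beta_m * (1-Vf) * dM = 0.15 * 0.44 * 0.03 = 0.00198

0.00198


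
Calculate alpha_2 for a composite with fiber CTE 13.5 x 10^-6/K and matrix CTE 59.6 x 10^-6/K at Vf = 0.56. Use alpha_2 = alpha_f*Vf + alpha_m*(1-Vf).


alpha_2 = alpha_f*Vf + alpha_m*(1-Vf) = 13.5*0.56 + 59.6*0.44 = 33.8 x 10^-6/K

33.8 x 10^-6/K


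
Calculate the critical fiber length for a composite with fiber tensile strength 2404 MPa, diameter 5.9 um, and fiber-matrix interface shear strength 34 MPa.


Lc = sigma_f * d / (2 * tau_i) = 2404 * 5.9 / (2 * 34) = 208.6 um

208.6 um


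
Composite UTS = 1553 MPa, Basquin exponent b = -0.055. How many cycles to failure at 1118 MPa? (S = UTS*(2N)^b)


N = 0.5 * (S/UTS)^(1/b) = 0.5 * (1118/1553)^(1/-0.055) = 196.8134 cycles

196.8134 cycles


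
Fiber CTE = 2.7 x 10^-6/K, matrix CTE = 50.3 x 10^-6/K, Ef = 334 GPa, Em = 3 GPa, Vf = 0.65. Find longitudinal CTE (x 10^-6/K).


E1 = Ef*Vf + Em*(1-Vf) = 218.15
alpha_1 = (alpha_f*Ef*Vf + alpha_m*Em*(1-Vf))/E1 = 2.93 x 10^-6/K

2.93 x 10^-6/K


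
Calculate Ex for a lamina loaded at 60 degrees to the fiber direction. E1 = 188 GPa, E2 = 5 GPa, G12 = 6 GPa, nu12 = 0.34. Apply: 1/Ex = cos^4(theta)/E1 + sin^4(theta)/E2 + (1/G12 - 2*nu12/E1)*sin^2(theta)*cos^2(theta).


cos^4(60) = 0.0625, sin^4(60) = 0.5625, sin^2(60)*cos^2(60) = 0.1875
1/G12 - 2*nu12/E1 = 1/6 - 2*0.34/188 = 0.16305 GPa^-1
1/Ex = 0.0625/188 + 0.5625/5 + 0.16305*0.1875 = 0.1434043 GPa^-1
Ex = 6.97 GPa

6.97 GPa


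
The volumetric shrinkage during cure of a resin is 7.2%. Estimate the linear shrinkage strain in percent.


Linear shrinkage ≈ vol_shrink/3 = 7.2/3 = 2.4%

2.4%


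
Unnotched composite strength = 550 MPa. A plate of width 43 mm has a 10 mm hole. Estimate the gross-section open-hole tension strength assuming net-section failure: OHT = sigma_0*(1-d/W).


OHT = sigma_0*(1-d/W) = 550*(1-10/43) = 422.1 MPa

422.1 MPa


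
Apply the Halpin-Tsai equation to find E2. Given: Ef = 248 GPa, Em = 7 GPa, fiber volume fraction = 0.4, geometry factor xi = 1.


eta = (Ef/Em - 1)/(Ef/Em + xi) = (35.4286 - 1)/(35.4286 + 1) = 0.9451
E2 = Em*(1+xi*eta*Vf)/(1-eta*Vf) = 15.51 GPa

15.51 GPa


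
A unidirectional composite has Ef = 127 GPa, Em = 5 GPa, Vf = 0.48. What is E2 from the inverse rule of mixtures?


1/E2 = Vf/Ef + (1-Vf)/Em = 0.48/127 + 0.52/5
E2 = 9.28 GPa

9.28 GPa


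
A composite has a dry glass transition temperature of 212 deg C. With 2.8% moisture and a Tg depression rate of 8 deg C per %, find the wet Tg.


Tg_wet = Tg_dry - k*moisture = 212 - 8*2.8 = 189.6 deg C

189.6 deg C


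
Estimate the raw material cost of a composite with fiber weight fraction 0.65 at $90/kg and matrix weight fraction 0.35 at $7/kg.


Cost = cost_f*Wf + cost_m*Wm = 90*0.65 + 7*0.35 = $60.95/kg

$60.95/kg


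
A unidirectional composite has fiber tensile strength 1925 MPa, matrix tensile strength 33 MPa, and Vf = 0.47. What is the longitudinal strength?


sigma_1 = sigma_f*Vf + sigma_m*(1-Vf) = 1925*0.47 + 33*0.53 = 922.2 MPa

922.2 MPa


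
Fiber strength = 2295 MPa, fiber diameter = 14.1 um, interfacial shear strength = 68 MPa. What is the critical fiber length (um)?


Lc = sigma_f * d / (2 * tau_i) = 2295 * 14.1 / (2 * 68) = 237.9 um

237.9 um


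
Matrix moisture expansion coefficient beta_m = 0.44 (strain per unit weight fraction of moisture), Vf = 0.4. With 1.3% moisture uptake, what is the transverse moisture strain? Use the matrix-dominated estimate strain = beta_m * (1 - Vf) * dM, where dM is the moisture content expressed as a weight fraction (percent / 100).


dM = 1.3/100 = 0.013
strain = beta_m * (1-Vf) * dM = 0.44 * 0.6 * 0.013 = 0.003432

0.003432


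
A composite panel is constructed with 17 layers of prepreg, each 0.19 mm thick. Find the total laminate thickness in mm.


h = n * t_ply = 17 * 0.19 = 3.23 mm

3.23 mm


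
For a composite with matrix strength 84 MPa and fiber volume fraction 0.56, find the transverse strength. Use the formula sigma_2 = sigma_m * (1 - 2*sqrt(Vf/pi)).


factor = 1 - 2*sqrt(0.56/pi) = 0.1556
sigma_2 = 84 * 0.1556 = 13.07 MPa

13.07 MPa


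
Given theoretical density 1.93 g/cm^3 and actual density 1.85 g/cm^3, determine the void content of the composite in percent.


Void% = (rho_theo - rho_actual)/rho_theo * 100 = (1.93 - 1.85)/1.93 * 100 = 4.15%

4.15%


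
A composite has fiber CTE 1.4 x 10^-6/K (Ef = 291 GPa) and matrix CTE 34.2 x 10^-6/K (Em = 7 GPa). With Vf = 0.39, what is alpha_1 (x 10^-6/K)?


E1 = Ef*Vf + Em*(1-Vf) = 117.76
alpha_1 = (alpha_f*Ef*Vf + alpha_m*Em*(1-Vf))/E1 = 2.59 x 10^-6/K

2.59 x 10^-6/K


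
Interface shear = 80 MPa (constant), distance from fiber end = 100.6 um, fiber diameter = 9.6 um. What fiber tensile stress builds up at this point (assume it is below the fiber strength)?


Force balance: sigma_f * (pi*d^2/4) = tau * (pi*d) * x  ->  sigma_f = 4 * tau * x / d
sigma_f = 4 * 80 * 100.6 / 9.6 = 3353.3 MPa

3353.3 MPa


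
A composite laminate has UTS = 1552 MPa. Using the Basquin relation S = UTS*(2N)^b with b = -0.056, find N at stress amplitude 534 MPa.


N = 0.5 * (S/UTS)^(1/b) = 0.5 * (534/1552)^(1/-0.056) = 9.3991e+07 cycles

9.3991e+07 cycles


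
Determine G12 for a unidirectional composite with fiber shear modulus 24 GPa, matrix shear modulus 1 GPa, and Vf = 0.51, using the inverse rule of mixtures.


1/G12 = Vf/Gf + (1-Vf)/Gm = 0.51/24 + 0.49/1
G12 = 1.96 GPa

1.96 GPa


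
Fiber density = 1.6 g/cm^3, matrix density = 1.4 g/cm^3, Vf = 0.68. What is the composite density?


rho_c = rho_f*Vf + rho_m*(1-Vf) = 1.6*0.68 + 1.4*0.32 = 1.536 g/cm^3

1.536 g/cm^3


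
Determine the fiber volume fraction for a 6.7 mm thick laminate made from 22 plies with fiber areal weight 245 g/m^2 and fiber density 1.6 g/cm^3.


Vf = n * FAW / (rho_f * h * 1000) = 22 * 245 / (1.6 * 6.7 * 1000) = 0.5028

0.5028


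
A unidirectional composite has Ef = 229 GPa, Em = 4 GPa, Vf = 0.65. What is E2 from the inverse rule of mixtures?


1/E2 = Vf/Ef + (1-Vf)/Em = 0.65/229 + 0.35/4
E2 = 11.07 GPa

11.07 GPa


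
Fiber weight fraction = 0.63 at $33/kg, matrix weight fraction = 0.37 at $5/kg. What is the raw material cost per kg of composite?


Cost = cost_f*Wf + cost_m*Wm = 33*0.63 + 5*0.37 = $22.64/kg

$22.64/kg


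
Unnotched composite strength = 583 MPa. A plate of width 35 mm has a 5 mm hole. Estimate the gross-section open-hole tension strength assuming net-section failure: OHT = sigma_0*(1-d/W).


OHT = sigma_0*(1-d/W) = 583*(1-5/35) = 499.7 MPa

499.7 MPa


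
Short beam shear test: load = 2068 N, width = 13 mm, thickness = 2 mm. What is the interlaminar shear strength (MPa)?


ILSS = 3F/(4bh) = 3*2068/(4*13*2) = 59.65 MPa

59.65 MPa


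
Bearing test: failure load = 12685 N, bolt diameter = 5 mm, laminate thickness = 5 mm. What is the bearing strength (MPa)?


sigma_br = F/(d*h) = 12685/(5*5) = 507.4 MPa

507.4 MPa


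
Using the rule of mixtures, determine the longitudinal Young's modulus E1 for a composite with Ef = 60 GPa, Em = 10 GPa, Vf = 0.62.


E1 = Ef*Vf + Em*(1-Vf) = 60*0.62 + 10*0.38 = 41.0 GPa

41.0 GPa


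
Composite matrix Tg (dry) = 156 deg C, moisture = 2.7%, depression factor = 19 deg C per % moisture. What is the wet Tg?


Tg_wet = Tg_dry - k*moisture = 156 - 19*2.7 = 104.7 deg C

104.7 deg C


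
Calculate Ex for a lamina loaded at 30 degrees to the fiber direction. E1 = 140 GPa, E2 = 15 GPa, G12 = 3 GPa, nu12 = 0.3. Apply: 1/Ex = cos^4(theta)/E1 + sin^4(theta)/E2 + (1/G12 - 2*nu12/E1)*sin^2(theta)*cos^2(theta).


cos^4(30) = 0.5625, sin^4(30) = 0.0625, sin^2(30)*cos^2(30) = 0.1875
1/G12 - 2*nu12/E1 = 1/3 - 2*0.3/140 = 0.329048 GPa^-1
1/Ex = 0.5625/140 + 0.0625/15 + 0.329048*0.1875 = 0.069881 GPa^-1
Ex = 14.31 GPa

14.31 GPa


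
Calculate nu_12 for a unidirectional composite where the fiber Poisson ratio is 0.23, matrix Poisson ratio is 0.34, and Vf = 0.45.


nu_12 = nu_f*Vf + nu_m*(1-Vf) = 0.23*0.45 + 0.34*0.55 = 0.2905

0.2905


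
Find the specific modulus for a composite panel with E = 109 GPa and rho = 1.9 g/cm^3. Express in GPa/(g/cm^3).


Specific stiffness = E/rho = 109/1.9 = 57.4 GPa/(g/cm^3)

57.4 GPa/(g/cm^3)


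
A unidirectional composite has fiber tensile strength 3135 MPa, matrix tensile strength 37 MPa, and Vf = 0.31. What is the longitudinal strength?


sigma_1 = sigma_f*Vf + sigma_m*(1-Vf) = 3135*0.31 + 37*0.69 = 997.4 MPa

997.4 MPa


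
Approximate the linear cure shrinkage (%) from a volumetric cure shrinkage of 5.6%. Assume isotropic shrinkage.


Linear shrinkage ≈ vol_shrink/3 = 5.6/3 = 1.867%

1.867%


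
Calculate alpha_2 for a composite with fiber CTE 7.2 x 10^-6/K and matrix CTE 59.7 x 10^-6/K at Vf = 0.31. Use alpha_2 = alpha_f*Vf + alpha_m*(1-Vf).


alpha_2 = alpha_f*Vf + alpha_m*(1-Vf) = 7.2*0.31 + 59.7*0.69 = 43.4 x 10^-6/K

43.4 x 10^-6/K


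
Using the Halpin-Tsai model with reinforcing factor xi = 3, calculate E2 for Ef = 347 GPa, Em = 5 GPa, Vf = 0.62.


eta = (Ef/Em - 1)/(Ef/Em + xi) = (69.4 - 1)/(69.4 + 3) = 0.9448
E2 = Em*(1+xi*eta*Vf)/(1-eta*Vf) = 33.28 GPa

33.28 GPa


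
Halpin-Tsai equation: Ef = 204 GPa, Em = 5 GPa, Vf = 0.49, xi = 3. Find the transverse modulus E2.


eta = (Ef/Em - 1)/(Ef/Em + xi) = (40.8 - 1)/(40.8 + 3) = 0.9087
E2 = Em*(1+xi*eta*Vf)/(1-eta*Vf) = 21.05 GPa

21.05 GPa


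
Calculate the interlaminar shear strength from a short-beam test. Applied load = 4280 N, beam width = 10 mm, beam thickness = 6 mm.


ILSS = 3F/(4bh) = 3*4280/(4*10*6) = 53.5 MPa

53.5 MPa


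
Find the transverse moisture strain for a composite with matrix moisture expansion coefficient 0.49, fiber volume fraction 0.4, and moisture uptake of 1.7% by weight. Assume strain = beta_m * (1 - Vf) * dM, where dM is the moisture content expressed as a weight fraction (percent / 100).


dM = 1.7/100 = 0.017
strain = beta_m * (1-Vf) * dM = 0.49 * 0.6 * 0.017 = 0.004998

0.004998


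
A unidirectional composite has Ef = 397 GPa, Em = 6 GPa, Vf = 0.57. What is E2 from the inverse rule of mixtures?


1/E2 = Vf/Ef + (1-Vf)/Em = 0.57/397 + 0.43/6
E2 = 13.68 GPa

13.68 GPa


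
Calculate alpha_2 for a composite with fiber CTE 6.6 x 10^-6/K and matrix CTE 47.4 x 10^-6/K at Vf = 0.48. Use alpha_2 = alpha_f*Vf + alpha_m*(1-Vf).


alpha_2 = alpha_f*Vf + alpha_m*(1-Vf) = 6.6*0.48 + 47.4*0.52 = 27.8 x 10^-6/K

27.8 x 10^-6/K


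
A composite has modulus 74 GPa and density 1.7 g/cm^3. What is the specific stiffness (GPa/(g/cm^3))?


Specific stiffness = E/rho = 74/1.7 = 43.5 GPa/(g/cm^3)

43.5 GPa/(g/cm^3)


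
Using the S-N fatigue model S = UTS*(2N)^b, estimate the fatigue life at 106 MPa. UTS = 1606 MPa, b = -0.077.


N = 0.5 * (S/UTS)^(1/b) = 0.5 * (106/1606)^(1/-0.077) = 1.0699e+15 cycles

1.0699e+15 cycles


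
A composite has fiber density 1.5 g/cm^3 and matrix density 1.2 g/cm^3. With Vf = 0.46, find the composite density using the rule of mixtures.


rho_c = rho_f*Vf + rho_m*(1-Vf) = 1.5*0.46 + 1.2*0.54 = 1.338 g/cm^3

1.338 g/cm^3


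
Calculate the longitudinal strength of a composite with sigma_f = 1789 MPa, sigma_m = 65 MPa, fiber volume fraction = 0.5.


sigma_1 = sigma_f*Vf + sigma_m*(1-Vf) = 1789*0.5 + 65*0.5 = 927.0 MPa

927.0 MPa


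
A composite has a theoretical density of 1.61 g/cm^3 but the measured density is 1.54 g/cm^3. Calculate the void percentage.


Void% = (rho_theo - rho_actual)/rho_theo * 100 = (1.61 - 1.54)/1.61 * 100 = 4.35%

4.35%


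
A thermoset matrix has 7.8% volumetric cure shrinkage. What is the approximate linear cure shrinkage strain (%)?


Linear shrinkage ≈ vol_shrink/3 = 7.8/3 = 2.6%

2.6%


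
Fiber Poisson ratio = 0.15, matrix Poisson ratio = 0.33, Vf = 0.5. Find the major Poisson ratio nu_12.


nu_12 = nu_f*Vf + nu_m*(1-Vf) = 0.15*0.5 + 0.33*0.5 = 0.24

0.24


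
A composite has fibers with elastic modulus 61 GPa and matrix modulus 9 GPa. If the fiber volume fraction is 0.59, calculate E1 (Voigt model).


E1 = Ef*Vf + Em*(1-Vf) = 61*0.59 + 9*0.41 = 39.68 GPa

39.68 GPa


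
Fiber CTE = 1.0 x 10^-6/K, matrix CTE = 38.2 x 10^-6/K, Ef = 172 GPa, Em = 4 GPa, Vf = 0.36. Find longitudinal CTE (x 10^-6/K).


E1 = Ef*Vf + Em*(1-Vf) = 64.48
alpha_1 = (alpha_f*Ef*Vf + alpha_m*Em*(1-Vf))/E1 = 2.48 x 10^-6/K

2.48 x 10^-6/K


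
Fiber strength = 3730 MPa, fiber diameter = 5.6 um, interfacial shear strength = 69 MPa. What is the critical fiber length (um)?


Lc = sigma_f * d / (2 * tau_i) = 3730 * 5.6 / (2 * 69) = 151.4 um

151.4 um


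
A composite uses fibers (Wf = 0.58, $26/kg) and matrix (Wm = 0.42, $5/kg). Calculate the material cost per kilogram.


Cost = cost_f*Wf + cost_m*Wm = 26*0.58 + 5*0.42 = $17.18/kg

$17.18/kg


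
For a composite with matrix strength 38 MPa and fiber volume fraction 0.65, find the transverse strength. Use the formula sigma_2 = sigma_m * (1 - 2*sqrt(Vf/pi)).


factor = 1 - 2*sqrt(0.65/pi) = 0.0903
sigma_2 = 38 * 0.0903 = 3.43 MPa

3.43 MPa


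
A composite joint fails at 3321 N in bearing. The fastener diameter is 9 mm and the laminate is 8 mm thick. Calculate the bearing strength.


sigma_br = F/(d*h) = 3321/(9*8) = 46.1 MPa

46.1 MPa


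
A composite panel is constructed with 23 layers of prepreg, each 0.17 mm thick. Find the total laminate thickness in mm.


h = n * t_ply = 23 * 0.17 = 3.91 mm

3.91 mm


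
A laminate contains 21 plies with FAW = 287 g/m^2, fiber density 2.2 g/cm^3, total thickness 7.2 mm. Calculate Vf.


Vf = n * FAW / (rho_f * h * 1000) = 21 * 287 / (2.2 * 7.2 * 1000) = 0.3805

0.3805


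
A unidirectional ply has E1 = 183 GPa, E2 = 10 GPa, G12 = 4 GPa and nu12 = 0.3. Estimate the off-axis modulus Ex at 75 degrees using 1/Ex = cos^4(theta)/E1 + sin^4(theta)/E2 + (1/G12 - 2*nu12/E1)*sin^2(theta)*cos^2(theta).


cos^4(75) = 0.004487, sin^4(75) = 0.870513, sin^2(75)*cos^2(75) = 0.0625
1/G12 - 2*nu12/E1 = 1/4 - 2*0.3/183 = 0.246721 GPa^-1
1/Ex = 0.004487/183 + 0.870513/10 + 0.246721*0.0625 = 0.1024959 GPa^-1
Ex = 9.76 GPa

9.76 GPa


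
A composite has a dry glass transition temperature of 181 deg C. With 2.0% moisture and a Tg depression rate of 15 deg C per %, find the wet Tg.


Tg_wet = Tg_dry - k*moisture = 181 - 15*2.0 = 151.0 deg C

151.0 deg C


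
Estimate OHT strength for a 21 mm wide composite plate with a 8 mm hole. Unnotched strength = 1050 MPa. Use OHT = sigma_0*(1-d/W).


OHT = sigma_0*(1-d/W) = 1050*(1-8/21) = 650.0 MPa

650.0 MPa


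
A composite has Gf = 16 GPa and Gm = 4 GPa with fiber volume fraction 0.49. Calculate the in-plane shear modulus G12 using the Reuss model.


1/G12 = Vf/Gf + (1-Vf)/Gm = 0.49/16 + 0.51/4
G12 = 6.32 GPa

6.32 GPa


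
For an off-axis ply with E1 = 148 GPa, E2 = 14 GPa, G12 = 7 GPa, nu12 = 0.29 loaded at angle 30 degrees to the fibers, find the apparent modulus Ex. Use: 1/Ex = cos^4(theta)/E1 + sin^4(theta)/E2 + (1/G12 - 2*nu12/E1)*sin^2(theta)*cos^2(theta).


cos^4(30) = 0.5625, sin^4(30) = 0.0625, sin^2(30)*cos^2(30) = 0.1875
1/G12 - 2*nu12/E1 = 1/7 - 2*0.29/148 = 0.138938 GPa^-1
1/Ex = 0.5625/148 + 0.0625/14 + 0.138938*0.1875 = 0.0343159 GPa^-1
Ex = 29.14 GPa

29.14 GPa


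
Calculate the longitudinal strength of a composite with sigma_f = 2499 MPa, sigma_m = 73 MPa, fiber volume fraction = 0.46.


sigma_1 = sigma_f*Vf + sigma_m*(1-Vf) = 2499*0.46 + 73*0.54 = 1189.0 MPa

1189.0 MPa


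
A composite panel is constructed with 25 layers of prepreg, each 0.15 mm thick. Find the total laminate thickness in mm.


h = n * t_ply = 25 * 0.15 = 3.75 mm

3.75 mm


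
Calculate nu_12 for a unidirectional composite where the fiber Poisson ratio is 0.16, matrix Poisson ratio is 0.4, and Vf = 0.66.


nu_12 = nu_f*Vf + nu_m*(1-Vf) = 0.16*0.66 + 0.4*0.34 = 0.2416

0.2416


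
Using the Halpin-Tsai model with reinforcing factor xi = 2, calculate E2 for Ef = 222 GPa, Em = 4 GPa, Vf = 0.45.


eta = (Ef/Em - 1)/(Ef/Em + xi) = (55.5 - 1)/(55.5 + 2) = 0.9478
E2 = Em*(1+xi*eta*Vf)/(1-eta*Vf) = 12.92 GPa

12.92 GPa


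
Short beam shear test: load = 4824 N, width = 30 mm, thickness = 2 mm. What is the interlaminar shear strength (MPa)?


ILSS = 3F/(4bh) = 3*4824/(4*30*2) = 60.3 MPa

60.3 MPa


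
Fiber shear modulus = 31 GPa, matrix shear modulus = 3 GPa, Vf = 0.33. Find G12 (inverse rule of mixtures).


1/G12 = Vf/Gf + (1-Vf)/Gm = 0.33/31 + 0.67/3
G12 = 4.27 GPa

4.27 GPa


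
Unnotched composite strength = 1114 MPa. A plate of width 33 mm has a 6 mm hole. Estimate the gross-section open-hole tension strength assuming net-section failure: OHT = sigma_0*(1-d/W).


OHT = sigma_0*(1-d/W) = 1114*(1-6/33) = 911.5 MPa

911.5 MPa


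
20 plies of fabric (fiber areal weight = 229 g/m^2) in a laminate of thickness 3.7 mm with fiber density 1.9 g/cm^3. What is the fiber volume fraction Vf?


Vf = n * FAW / (rho_f * h * 1000) = 20 * 229 / (1.9 * 3.7 * 1000) = 0.6515

0.6515


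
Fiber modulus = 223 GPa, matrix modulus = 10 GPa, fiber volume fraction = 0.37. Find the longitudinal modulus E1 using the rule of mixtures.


E1 = Ef*Vf + Em*(1-Vf) = 223*0.37 + 10*0.63 = 88.81 GPa

88.81 GPa


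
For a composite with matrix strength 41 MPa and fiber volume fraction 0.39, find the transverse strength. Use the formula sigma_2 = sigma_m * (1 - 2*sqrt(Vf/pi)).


factor = 1 - 2*sqrt(0.39/pi) = 0.2953
sigma_2 = 41 * 0.2953 = 12.11 MPa

12.11 MPa


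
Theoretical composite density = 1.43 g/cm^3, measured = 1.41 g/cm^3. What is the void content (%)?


Void% = (rho_theo - rho_actual)/rho_theo * 100 = (1.43 - 1.41)/1.43 * 100 = 1.4%

1.4%


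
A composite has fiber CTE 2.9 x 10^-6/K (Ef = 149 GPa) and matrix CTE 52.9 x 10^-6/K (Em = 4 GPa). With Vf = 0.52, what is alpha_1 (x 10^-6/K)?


E1 = Ef*Vf + Em*(1-Vf) = 79.4
alpha_1 = (alpha_f*Ef*Vf + alpha_m*Em*(1-Vf))/E1 = 4.11 x 10^-6/K

4.11 x 10^-6/K


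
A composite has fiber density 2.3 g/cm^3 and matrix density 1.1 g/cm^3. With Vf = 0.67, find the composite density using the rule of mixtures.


rho_c = rho_f*Vf + rho_m*(1-Vf) = 2.3*0.67 + 1.1*0.33 = 1.904 g/cm^3

1.904 g/cm^3


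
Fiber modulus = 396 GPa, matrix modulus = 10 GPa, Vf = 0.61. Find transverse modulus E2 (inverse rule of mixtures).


1/E2 = Vf/Ef + (1-Vf)/Em = 0.61/396 + 0.39/10
E2 = 24.67 GPa

24.67 GPa


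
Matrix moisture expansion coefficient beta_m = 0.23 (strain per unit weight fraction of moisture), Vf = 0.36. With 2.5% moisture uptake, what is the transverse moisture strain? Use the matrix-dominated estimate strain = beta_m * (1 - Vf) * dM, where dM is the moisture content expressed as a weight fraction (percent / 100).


dM = 2.5/100 = 0.025
strain = beta_m * (1-Vf) * dM = 0.23 * 0.64 * 0.025 = 0.00368

0.00368


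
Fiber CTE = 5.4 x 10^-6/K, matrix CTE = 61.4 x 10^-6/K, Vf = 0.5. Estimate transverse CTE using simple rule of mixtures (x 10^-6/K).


alpha_2 = alpha_f*Vf + alpha_m*(1-Vf) = 5.4*0.5 + 61.4*0.5 = 33.4 x 10^-6/K

33.4 x 10^-6/K


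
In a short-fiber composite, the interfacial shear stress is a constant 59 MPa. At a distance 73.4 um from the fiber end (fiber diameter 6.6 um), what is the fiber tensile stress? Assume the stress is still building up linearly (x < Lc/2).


Force balance: sigma_f * (pi*d^2/4) = tau * (pi*d) * x  ->  sigma_f = 4 * tau * x / d
sigma_f = 4 * 59 * 73.4 / 6.6 = 2624.6 MPa

2624.6 MPa


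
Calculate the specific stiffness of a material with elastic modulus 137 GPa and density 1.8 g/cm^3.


Specific stiffness = E/rho = 137/1.8 = 76.1 GPa/(g/cm^3)

76.1 GPa/(g/cm^3)


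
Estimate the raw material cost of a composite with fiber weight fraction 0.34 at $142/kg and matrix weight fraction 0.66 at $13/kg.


Cost = cost_f*Wf + cost_m*Wm = 142*0.34 + 13*0.66 = $56.86/kg

$56.86/kg


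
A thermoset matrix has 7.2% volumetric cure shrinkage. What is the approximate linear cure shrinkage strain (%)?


Linear shrinkage ≈ vol_shrink/3 = 7.2/3 = 2.4%

2.4%


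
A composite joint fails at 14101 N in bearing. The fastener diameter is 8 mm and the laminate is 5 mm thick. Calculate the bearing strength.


sigma_br = F/(d*h) = 14101/(8*5) = 352.5 MPa

352.5 MPa


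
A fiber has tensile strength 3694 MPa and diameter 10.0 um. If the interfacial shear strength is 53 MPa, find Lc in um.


Lc = sigma_f * d / (2 * tau_i) = 3694 * 10.0 / (2 * 53) = 348.5 um

348.5 um


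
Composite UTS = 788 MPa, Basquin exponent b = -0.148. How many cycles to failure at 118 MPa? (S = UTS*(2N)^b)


N = 0.5 * (S/UTS)^(1/b) = 0.5 * (118/788)^(1/-0.148) = 186590.8501 cycles

186590.8501 cycles


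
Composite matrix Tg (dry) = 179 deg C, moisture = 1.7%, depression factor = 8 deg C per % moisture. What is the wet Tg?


Tg_wet = Tg_dry - k*moisture = 179 - 8*1.7 = 165.4 deg C

165.4 deg C


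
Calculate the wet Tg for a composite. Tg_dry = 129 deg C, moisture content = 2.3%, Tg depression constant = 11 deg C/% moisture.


Tg_wet = Tg_dry - k*moisture = 129 - 11*2.3 = 103.7 deg C

103.7 deg C


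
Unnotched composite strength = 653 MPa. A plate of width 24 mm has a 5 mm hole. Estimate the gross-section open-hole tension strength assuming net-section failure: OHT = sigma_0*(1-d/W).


OHT = sigma_0*(1-d/W) = 653*(1-5/24) = 517.0 MPa

517.0 MPa


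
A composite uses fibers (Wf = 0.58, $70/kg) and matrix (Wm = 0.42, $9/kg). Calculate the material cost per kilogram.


Cost = cost_f*Wf + cost_m*Wm = 70*0.58 + 9*0.42 = $44.38/kg

$44.38/kg


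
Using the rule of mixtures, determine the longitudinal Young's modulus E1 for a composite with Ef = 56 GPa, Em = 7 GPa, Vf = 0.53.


E1 = Ef*Vf + Em*(1-Vf) = 56*0.53 + 7*0.47 = 32.97 GPa

32.97 GPa


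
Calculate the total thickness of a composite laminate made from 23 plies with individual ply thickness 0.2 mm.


h = n * t_ply = 23 * 0.2 = 4.6 mm

4.6 mm


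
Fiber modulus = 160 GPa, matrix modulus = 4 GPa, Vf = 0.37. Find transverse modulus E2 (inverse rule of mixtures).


1/E2 = Vf/Ef + (1-Vf)/Em = 0.37/160 + 0.63/4
E2 = 6.26 GPa

6.26 GPa


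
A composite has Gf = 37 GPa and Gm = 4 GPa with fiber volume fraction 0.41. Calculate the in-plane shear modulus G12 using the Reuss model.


1/G12 = Vf/Gf + (1-Vf)/Gm = 0.41/37 + 0.59/4
G12 = 6.31 GPa

6.31 GPa


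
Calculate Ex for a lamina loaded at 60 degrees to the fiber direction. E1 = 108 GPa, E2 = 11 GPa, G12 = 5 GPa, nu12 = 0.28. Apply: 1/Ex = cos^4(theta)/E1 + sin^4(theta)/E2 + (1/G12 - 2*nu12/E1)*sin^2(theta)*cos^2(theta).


cos^4(60) = 0.0625, sin^4(60) = 0.5625, sin^2(60)*cos^2(60) = 0.1875
1/G12 - 2*nu12/E1 = 1/5 - 2*0.28/108 = 0.194815 GPa^-1
1/Ex = 0.0625/108 + 0.5625/11 + 0.194815*0.1875 = 0.0882428 GPa^-1
Ex = 11.33 GPa

11.33 GPa


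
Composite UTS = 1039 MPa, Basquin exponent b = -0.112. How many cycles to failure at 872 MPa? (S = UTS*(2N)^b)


N = 0.5 * (S/UTS)^(1/b) = 0.5 * (872/1039)^(1/-0.112) = 2.3902 cycles

2.3902 cycles


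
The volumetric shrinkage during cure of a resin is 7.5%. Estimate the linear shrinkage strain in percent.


Linear shrinkage ≈ vol_shrink/3 = 7.5/3 = 2.5%

2.5%


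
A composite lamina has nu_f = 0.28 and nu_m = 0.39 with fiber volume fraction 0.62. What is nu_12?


nu_12 = nu_f*Vf + nu_m*(1-Vf) = 0.28*0.62 + 0.39*0.38 = 0.3218

0.3218


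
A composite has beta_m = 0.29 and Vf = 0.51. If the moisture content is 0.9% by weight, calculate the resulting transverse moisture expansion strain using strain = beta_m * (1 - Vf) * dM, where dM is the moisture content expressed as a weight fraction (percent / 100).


dM = 0.9/100 = 0.009
strain = beta_m * (1-Vf) * dM = 0.29 * 0.49 * 0.009 = 0.0012789

0.0012789


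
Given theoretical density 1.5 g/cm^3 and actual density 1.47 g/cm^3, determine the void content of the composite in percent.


Void% = (rho_theo - rho_actual)/rho_theo * 100 = (1.5 - 1.47)/1.5 * 100 = 2.0%

2.0%


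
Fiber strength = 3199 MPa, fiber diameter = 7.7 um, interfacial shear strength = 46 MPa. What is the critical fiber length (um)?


Lc = sigma_f * d / (2 * tau_i) = 3199 * 7.7 / (2 * 46) = 267.7 um

267.7 um


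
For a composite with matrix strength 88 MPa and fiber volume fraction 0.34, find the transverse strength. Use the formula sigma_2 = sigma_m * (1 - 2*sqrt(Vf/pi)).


factor = 1 - 2*sqrt(0.34/pi) = 0.342
sigma_2 = 88 * 0.342 = 30.1 MPa

30.1 MPa


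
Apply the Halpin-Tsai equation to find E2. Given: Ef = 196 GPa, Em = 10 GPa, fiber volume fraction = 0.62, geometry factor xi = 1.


eta = (Ef/Em - 1)/(Ef/Em + xi) = (19.6 - 1)/(19.6 + 1) = 0.9029
E2 = Em*(1+xi*eta*Vf)/(1-eta*Vf) = 35.43 GPa

35.43 GPa


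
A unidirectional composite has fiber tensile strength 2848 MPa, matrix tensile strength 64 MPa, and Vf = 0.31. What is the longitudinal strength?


sigma_1 = sigma_f*Vf + sigma_m*(1-Vf) = 2848*0.31 + 64*0.69 = 927.0 MPa

927.0 MPa


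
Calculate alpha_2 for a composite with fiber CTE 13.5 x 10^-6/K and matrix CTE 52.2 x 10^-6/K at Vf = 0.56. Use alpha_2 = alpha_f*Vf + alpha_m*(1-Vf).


alpha_2 = alpha_f*Vf + alpha_m*(1-Vf) = 13.5*0.56 + 52.2*0.44 = 30.5 x 10^-6/K

30.5 x 10^-6/K


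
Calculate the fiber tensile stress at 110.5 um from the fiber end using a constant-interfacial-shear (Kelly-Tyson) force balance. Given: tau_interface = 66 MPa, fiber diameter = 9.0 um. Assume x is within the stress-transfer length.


Force balance: sigma_f * (pi*d^2/4) = tau * (pi*d) * x  ->  sigma_f = 4 * tau * x / d
sigma_f = 4 * 66 * 110.5 / 9.0 = 3241.3 MPa

3241.3 MPa


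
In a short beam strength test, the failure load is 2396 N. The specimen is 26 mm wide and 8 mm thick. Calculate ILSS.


ILSS = 3F/(4bh) = 3*2396/(4*26*8) = 8.64 MPa

8.64 MPa


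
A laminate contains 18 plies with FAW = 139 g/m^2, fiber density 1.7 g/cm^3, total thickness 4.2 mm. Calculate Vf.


Vf = n * FAW / (rho_f * h * 1000) = 18 * 139 / (1.7 * 4.2 * 1000) = 0.3504

0.3504


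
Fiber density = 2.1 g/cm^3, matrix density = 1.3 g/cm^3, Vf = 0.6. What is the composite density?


rho_c = rho_f*Vf + rho_m*(1-Vf) = 2.1*0.6 + 1.3*0.4 = 1.78 g/cm^3

1.78 g/cm^3


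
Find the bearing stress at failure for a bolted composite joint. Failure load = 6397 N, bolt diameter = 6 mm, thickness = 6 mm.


sigma_br = F/(d*h) = 6397/(6*6) = 177.7 MPa

177.7 MPa


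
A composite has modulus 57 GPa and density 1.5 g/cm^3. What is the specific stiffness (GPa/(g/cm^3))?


Specific stiffness = E/rho = 57/1.5 = 38.0 GPa/(g/cm^3)

38.0 GPa/(g/cm^3)


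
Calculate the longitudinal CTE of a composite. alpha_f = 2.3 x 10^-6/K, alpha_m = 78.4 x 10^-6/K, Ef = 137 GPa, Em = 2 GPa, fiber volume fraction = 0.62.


E1 = Ef*Vf + Em*(1-Vf) = 85.7
alpha_1 = (alpha_f*Ef*Vf + alpha_m*Em*(1-Vf))/E1 = 2.97 x 10^-6/K

2.97 x 10^-6/K


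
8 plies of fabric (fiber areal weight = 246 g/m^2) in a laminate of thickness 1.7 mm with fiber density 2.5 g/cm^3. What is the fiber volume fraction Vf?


Vf = n * FAW / (rho_f * h * 1000) = 8 * 246 / (2.5 * 1.7 * 1000) = 0.4631

0.4631


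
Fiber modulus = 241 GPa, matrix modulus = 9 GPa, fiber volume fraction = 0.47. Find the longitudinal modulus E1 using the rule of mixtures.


E1 = Ef*Vf + Em*(1-Vf) = 241*0.47 + 9*0.53 = 118.04 GPa

118.04 GPa
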